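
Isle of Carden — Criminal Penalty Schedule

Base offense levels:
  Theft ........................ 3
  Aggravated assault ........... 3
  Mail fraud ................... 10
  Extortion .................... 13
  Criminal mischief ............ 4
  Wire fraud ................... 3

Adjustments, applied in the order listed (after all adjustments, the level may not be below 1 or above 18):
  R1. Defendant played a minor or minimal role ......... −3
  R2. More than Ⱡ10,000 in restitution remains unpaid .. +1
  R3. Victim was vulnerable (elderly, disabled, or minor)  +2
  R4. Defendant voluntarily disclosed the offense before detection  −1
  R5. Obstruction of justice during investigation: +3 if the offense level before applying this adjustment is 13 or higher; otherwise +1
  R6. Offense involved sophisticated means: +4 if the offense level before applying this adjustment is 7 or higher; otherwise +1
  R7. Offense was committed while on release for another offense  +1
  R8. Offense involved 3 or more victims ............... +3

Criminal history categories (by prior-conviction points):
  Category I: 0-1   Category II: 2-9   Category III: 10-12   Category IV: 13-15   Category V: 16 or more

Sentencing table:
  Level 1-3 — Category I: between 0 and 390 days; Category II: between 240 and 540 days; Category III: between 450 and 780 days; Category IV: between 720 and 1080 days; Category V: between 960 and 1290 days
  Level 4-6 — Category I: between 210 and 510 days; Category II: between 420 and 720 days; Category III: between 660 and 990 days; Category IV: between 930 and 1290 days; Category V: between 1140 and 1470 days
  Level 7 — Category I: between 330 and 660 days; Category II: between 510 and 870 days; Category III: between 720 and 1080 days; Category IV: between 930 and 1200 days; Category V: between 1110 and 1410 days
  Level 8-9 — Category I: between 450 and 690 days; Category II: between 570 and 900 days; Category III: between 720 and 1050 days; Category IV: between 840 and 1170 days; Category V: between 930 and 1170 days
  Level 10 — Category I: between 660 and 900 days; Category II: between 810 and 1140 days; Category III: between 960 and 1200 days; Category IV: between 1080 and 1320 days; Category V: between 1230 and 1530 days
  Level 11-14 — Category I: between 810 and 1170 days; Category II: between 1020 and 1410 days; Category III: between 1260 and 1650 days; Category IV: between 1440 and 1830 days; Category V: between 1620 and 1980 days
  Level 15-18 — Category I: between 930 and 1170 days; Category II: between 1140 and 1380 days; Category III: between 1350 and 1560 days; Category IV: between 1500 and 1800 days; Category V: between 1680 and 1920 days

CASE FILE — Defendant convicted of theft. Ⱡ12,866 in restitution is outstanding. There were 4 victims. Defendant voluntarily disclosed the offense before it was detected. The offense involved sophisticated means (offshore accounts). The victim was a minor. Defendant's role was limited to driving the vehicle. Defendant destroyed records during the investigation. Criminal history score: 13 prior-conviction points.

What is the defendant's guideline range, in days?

930-1200 days

Base offense level for theft: 3.
R1 applies: 3 − 3 = 0.
R2 applies: 0 + 1 = 1.
R3 applies: 1 + 2 = 3.
R4 applies: 3 − 1 = 2.
R5 applies (level before this adjustment is 2 < 13, so +1): 2 + 1 = 3.
R6 applies (level before this adjustment is 3 < 7, so +1): 3 + 1 = 4.
R8 applies: 4 + 3 = 7.
Final offense level: 7.
Criminal history: 13 prior points → Category IV (13-15).
Level 7 falls in the 7 band.
Grid: Level 7 × Category IV = 930-1200 days.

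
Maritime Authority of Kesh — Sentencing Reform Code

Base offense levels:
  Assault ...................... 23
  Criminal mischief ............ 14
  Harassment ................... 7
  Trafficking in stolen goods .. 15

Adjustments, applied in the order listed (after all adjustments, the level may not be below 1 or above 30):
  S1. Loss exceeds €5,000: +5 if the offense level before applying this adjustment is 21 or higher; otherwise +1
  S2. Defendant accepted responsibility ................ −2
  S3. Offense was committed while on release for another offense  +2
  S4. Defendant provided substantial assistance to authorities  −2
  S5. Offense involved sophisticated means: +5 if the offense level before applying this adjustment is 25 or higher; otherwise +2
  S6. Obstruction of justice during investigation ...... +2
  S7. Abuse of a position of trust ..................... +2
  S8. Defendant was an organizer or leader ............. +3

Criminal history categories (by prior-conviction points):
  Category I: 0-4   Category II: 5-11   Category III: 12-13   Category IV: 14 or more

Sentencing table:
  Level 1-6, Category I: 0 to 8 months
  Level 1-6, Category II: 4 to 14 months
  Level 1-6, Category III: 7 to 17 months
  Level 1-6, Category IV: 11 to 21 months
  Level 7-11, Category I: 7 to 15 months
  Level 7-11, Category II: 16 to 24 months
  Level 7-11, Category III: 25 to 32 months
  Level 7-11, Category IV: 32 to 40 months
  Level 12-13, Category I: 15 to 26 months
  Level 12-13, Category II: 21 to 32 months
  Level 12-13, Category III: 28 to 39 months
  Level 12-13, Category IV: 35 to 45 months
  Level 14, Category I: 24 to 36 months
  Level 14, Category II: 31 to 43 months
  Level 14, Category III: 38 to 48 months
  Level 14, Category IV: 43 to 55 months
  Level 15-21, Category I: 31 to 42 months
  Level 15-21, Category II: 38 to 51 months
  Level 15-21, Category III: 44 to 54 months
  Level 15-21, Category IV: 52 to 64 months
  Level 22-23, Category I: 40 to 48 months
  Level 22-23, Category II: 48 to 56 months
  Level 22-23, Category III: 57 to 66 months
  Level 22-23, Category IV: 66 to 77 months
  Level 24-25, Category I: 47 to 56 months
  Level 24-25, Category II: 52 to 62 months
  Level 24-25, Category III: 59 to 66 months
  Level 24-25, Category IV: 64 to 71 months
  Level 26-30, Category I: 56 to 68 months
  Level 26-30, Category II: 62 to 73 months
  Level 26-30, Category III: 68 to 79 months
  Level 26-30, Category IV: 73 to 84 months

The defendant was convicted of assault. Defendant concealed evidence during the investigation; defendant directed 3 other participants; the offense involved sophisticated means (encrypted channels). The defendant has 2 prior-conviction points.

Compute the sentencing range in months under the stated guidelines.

Base offense level for assault: 23.
S2 does not apply.
S4 does not apply.
S5 applies (level before this adjustment is 23 < 25, so +2): 23 + 2 = 25.
S6 applies: 25 + 2 = 27.
S8 applies: 27 + 3 = 30.
Final offense level: 30.
Criminal history: 2 prior points → Category I (0-4).
Level 30 falls in the 26-30 band.
Grid: Level 26-30 × Category I = 56-68 months.

56-68 months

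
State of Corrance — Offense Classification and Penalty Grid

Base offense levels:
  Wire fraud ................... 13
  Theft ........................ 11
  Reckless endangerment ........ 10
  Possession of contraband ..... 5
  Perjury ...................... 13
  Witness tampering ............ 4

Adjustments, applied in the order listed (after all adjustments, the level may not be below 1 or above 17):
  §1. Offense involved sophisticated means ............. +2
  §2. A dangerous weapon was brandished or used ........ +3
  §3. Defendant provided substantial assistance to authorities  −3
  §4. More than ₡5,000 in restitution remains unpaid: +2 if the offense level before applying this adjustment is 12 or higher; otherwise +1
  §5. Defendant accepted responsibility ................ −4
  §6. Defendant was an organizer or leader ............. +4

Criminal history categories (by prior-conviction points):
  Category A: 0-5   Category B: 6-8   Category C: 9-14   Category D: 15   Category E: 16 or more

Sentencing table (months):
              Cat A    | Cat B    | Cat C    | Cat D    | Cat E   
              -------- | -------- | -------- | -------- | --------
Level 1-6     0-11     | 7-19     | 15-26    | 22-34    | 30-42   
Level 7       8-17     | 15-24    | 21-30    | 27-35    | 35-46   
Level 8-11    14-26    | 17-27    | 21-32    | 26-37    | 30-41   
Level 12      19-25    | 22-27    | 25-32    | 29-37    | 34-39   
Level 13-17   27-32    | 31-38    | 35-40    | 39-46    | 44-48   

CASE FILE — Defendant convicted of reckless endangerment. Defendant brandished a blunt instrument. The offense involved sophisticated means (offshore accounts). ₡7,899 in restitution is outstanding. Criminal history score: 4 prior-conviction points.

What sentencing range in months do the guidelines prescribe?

27-32 months

Base offense level for reckless endangerment: 10.
§1 applies: 10 + 2 = 12.
§2 applies: 12 + 3 = 15.
§3 does not apply.
§4 applies (level before this adjustment is 15 ≥ 12, so +2): 15 + 2 = 17.
§5 does not apply.
Final offense level: 17.
Criminal history: 4 prior points → Category A (0-5).
Level 17 falls in the 13-17 band.
Grid: Level 13-17 × Category A = 27-32 months.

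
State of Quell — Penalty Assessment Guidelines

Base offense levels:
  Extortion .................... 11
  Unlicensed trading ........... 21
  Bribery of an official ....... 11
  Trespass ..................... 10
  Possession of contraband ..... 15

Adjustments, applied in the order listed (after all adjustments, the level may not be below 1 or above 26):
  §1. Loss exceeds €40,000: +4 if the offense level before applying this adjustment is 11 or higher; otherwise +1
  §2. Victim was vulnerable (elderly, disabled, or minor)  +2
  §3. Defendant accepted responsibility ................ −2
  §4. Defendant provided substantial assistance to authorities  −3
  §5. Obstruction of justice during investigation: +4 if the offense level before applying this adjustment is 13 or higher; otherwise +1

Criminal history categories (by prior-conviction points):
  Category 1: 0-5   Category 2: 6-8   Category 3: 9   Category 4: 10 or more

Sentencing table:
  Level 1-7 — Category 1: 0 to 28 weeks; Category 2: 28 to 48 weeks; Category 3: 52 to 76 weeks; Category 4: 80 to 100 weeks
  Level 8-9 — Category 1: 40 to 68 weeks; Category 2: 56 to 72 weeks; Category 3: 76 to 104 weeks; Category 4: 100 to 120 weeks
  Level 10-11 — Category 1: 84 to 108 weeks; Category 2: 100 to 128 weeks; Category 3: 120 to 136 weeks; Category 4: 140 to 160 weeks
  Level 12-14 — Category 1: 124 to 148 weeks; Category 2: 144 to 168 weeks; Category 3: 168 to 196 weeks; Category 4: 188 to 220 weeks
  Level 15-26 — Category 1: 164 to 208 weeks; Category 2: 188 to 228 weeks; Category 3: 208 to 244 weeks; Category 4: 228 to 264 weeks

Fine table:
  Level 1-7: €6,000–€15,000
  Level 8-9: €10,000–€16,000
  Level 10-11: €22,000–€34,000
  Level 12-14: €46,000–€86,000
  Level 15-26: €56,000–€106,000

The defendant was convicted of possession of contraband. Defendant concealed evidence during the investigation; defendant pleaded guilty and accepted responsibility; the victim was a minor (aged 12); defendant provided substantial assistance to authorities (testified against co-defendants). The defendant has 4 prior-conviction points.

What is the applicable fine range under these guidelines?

€46,000–€86,000

Base offense level for possession of contraband: 15.
§1 does not apply.
§2 applies: 15 + 2 = 17.
§3 applies: 17 − 2 = 15.
§4 applies: 15 − 3 = 12.
§5 applies (level before this adjustment is 12 < 13, so +1): 12 + 1 = 13.
Final offense level: 13.
Level 13 falls in the 12-14 band.
Fine table: Level 12-14 → €46,000–€86,000.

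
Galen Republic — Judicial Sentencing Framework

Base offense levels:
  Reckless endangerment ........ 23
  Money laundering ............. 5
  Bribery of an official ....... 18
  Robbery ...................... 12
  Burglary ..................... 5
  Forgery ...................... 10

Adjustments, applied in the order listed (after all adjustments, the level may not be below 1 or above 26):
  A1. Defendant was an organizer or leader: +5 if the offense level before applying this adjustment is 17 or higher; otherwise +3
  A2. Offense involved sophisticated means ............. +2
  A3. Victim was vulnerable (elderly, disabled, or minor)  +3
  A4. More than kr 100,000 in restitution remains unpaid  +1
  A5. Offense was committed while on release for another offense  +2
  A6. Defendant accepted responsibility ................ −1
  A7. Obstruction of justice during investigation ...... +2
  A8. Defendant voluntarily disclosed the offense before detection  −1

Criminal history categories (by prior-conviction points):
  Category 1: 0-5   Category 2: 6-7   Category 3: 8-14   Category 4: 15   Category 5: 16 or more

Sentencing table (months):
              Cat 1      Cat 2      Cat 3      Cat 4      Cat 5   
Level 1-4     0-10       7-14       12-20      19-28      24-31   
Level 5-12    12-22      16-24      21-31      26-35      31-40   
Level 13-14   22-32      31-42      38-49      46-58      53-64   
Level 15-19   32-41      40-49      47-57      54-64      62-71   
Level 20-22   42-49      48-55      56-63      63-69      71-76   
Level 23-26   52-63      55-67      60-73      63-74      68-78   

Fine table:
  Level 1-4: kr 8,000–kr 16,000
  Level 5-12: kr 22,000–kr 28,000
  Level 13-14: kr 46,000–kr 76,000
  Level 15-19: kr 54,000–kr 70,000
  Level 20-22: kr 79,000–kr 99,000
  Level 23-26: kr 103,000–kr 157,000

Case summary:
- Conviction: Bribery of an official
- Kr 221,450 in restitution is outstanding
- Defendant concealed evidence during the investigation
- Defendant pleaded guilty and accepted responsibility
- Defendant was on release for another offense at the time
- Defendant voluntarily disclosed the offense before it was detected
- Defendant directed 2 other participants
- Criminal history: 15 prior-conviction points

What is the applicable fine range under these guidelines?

kr 103,000–kr 157,000

Base offense level for bribery of an official: 18.
A1 applies (level before this adjustment is 18 ≥ 17, so +5): 18 + 5 = 23.
A3 does not apply.
A4 applies: 23 + 1 = 24.
A5 applies: 24 + 2 = 26.
A6 applies: 26 − 1 = 25.
A7 applies: 25 + 2 = 27.
A8 applies: 27 − 1 = 26.
Final offense level: 26.
Level 26 falls in the 23-26 band.
Fine table: Level 23-26 → kr 103,000–kr 157,000.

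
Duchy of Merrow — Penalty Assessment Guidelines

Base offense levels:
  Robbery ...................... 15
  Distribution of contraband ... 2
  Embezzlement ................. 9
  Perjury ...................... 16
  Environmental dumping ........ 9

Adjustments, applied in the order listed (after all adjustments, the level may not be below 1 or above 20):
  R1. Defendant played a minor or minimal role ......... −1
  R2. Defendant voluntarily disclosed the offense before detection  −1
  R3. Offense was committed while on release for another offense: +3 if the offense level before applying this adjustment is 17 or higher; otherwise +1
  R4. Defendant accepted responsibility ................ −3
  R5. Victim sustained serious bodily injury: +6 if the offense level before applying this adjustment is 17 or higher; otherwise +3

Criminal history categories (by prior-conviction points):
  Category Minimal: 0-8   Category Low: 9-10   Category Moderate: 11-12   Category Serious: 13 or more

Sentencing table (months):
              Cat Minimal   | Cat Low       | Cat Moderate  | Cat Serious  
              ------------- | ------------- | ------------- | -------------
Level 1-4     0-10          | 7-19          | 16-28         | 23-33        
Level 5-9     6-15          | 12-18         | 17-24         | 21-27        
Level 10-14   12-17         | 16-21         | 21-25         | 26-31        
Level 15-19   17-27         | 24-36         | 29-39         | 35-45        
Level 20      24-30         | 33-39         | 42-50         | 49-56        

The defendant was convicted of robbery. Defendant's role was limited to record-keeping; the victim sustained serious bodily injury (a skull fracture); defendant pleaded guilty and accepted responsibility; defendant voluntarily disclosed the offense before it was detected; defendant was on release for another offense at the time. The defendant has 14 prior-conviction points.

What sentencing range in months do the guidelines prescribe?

Base offense level for robbery: 15.
R1 applies: 15 − 1 = 14.
R2 applies: 14 − 1 = 13.
R3 applies (level before this adjustment is 13 < 17, so +1): 13 + 1 = 14.
R4 applies: 14 − 3 = 11.
R5 applies (level before this adjustment is 11 < 17, so +3): 11 + 3 = 14.
Final offense level: 14.
Criminal history: 14 prior points → Category Serious (13+).
Level 14 falls in the 10-14 band.
Grid: Level 10-14 × Category Serious = 26-31 months.

26-31 months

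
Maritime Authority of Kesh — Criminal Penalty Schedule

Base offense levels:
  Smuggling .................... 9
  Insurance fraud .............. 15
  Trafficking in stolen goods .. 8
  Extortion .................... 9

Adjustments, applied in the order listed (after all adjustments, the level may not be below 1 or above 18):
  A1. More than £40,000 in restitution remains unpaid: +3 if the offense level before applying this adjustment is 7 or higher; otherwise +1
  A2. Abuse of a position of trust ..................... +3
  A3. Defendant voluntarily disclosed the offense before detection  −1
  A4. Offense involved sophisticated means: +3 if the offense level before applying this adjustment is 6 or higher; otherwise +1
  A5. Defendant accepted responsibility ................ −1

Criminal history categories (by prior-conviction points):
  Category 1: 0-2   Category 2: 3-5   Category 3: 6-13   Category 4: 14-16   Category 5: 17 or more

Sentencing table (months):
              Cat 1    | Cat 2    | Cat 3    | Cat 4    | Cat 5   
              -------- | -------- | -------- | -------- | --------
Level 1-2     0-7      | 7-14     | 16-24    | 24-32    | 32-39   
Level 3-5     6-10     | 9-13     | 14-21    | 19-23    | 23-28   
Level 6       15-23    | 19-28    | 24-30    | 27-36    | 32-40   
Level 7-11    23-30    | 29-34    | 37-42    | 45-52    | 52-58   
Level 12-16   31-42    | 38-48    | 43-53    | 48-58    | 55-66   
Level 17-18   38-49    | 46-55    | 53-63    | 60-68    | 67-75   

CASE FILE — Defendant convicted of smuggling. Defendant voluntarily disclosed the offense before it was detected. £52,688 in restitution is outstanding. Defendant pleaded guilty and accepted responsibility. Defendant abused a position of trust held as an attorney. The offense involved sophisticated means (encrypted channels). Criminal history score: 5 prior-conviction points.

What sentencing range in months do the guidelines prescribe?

Base offense level for smuggling: 9.
A1 applies (level before this adjustment is 9 ≥ 7, so +3): 9 + 3 = 12.
A2 applies: 12 + 3 = 15.
A3 applies: 15 − 1 = 14.
A4 applies (level before this adjustment is 14 ≥ 6, so +3): 14 + 3 = 17.
A5 applies: 17 − 1 = 16.
Final offense level: 16.
Criminal history: 5 prior points → Category 2 (3-5).
Level 16 falls in the 12-16 band.
Grid: Level 12-16 × Category 2 = 38-48 months.

38-48 months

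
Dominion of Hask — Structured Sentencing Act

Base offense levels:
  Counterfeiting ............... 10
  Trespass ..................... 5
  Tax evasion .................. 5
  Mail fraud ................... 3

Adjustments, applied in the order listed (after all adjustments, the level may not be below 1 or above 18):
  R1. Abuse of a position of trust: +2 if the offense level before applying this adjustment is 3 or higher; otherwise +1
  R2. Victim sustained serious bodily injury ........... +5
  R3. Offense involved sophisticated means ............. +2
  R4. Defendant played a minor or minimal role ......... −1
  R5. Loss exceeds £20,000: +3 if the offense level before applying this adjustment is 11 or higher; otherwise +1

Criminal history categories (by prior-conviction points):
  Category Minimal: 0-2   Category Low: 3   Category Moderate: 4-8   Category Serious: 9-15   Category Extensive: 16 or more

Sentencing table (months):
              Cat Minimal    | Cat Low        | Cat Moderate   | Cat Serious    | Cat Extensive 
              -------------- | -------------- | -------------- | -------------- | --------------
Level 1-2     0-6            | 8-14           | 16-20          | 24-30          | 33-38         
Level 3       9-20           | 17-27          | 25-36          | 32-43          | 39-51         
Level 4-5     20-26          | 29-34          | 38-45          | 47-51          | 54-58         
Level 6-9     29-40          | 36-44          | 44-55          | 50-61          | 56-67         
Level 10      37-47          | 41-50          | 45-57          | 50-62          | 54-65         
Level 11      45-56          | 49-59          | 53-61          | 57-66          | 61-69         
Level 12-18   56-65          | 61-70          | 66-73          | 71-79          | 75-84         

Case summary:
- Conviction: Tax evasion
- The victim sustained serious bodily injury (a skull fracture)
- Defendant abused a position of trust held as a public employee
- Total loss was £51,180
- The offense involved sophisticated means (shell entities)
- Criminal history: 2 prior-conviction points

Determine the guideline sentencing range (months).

Base offense level for tax evasion: 5.
R1 applies (level before this adjustment is 5 ≥ 3, so +2): 5 + 2 = 7.
R2 applies: 7 + 5 = 12.
R3 applies: 12 + 2 = 14.
R5 applies (level before this adjustment is 14 ≥ 11, so +3): 14 + 3 = 17.
Final offense level: 17.
Criminal history: 2 prior points → Category Minimal (0-2).
Level 17 falls in the 12-18 band.
Grid: Level 12-18 × Category Minimal = 56-65 months.

56-65 months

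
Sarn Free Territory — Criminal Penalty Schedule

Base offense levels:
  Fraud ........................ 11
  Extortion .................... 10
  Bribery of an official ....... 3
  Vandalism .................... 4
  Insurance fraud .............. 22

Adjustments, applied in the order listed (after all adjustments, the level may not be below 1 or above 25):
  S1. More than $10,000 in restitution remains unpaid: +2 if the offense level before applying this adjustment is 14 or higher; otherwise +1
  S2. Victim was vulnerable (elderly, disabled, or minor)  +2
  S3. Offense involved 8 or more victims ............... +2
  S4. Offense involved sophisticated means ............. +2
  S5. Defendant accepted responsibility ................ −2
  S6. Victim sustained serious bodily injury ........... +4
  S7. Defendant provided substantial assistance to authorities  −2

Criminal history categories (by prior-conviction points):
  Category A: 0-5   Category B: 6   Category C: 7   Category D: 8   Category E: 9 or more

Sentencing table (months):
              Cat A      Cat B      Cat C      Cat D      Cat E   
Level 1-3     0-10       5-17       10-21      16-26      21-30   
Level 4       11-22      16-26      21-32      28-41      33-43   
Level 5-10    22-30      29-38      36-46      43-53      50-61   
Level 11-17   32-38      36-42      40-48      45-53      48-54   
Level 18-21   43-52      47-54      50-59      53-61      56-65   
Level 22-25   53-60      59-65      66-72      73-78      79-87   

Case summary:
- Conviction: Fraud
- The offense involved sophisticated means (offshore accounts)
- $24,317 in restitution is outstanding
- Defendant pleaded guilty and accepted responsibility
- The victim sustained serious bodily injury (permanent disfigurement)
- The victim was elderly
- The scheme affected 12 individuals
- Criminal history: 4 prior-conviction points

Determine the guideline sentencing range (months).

Base offense level for fraud: 11.
S1 applies (level before this adjustment is 11 < 14, so +1): 11 + 1 = 12.
S2 applies: 12 + 2 = 14.
S3 applies: 14 + 2 = 16.
S4 applies: 16 + 2 = 18.
S5 applies: 18 − 2 = 16.
S6 applies: 16 + 4 = 20.
Final offense level: 20.
Criminal history: 4 prior points → Category A (0-5).
Level 20 falls in the 18-21 band.
Grid: Level 18-21 × Category A = 43-52 months.

43-52 months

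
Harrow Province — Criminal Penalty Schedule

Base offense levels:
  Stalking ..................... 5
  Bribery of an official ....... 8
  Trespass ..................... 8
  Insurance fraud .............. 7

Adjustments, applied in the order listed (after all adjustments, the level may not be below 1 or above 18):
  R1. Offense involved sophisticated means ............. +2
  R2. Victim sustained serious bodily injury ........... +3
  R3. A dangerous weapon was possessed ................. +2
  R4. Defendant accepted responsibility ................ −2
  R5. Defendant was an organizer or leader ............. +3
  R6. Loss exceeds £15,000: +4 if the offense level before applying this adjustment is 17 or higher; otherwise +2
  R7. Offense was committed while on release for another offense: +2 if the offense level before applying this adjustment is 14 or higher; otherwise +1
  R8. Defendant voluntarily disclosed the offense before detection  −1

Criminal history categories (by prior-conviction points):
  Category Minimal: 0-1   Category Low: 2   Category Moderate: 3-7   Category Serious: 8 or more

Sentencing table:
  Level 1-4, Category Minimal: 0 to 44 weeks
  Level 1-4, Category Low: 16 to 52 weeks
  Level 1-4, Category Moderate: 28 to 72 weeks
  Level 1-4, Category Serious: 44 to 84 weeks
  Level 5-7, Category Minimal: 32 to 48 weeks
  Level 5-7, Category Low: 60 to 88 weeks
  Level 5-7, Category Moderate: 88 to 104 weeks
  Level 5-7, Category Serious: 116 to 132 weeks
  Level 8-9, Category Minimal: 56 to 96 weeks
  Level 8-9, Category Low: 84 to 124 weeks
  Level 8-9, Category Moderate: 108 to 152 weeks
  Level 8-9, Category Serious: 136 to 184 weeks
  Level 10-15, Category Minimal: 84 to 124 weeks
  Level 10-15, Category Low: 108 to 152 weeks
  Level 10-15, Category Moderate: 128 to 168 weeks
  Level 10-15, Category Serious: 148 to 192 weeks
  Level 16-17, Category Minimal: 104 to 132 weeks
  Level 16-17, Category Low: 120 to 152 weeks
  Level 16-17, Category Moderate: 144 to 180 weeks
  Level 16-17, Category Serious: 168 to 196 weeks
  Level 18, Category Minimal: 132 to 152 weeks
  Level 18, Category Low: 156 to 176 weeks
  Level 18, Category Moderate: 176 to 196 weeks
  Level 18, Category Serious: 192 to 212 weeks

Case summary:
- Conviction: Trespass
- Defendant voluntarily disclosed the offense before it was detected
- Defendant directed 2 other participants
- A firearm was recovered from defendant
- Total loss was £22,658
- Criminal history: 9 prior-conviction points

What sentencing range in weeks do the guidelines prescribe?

Base offense level for trespass: 8.
R1 does not apply.
R3 applies: 8 + 2 = 10.
R5 applies: 10 + 3 = 13.
R6 applies (level before this adjustment is 13 < 17, so +2): 13 + 2 = 15.
R8 applies: 15 − 1 = 14.
Final offense level: 14.
Criminal history: 9 prior points → Category Serious (8+).
Level 14 falls in the 10-15 band.
Grid: Level 10-15 × Category Serious = 148-192 weeks.

148-192 weeks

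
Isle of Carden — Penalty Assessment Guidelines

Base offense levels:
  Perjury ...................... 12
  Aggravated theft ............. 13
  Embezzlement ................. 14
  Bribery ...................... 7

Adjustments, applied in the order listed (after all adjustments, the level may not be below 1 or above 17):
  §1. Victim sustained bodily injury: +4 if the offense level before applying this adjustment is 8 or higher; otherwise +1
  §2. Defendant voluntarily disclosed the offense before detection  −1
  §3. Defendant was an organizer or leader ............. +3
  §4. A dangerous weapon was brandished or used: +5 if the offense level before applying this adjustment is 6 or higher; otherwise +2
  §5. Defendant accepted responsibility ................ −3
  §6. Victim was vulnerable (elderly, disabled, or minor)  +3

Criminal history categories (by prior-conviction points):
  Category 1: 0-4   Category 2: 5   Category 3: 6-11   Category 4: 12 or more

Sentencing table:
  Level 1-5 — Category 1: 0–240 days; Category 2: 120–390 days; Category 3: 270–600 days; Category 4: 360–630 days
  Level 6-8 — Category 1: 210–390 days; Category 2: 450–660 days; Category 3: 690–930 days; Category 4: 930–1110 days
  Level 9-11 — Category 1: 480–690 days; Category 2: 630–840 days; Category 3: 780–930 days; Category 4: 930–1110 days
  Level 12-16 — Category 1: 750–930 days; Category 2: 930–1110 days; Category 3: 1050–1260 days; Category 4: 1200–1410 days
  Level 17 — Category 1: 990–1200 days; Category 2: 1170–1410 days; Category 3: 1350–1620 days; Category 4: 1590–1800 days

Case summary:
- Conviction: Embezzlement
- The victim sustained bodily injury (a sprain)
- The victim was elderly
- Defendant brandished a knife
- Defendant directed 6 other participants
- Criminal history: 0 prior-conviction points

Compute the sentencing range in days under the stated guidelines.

Base offense level for embezzlement: 14.
§1 applies (level before this adjustment is 14 ≥ 8, so +4): 14 + 4 = 18.
§2 does not apply.
§3 applies: 18 + 3 = 21.
§4 applies (level before this adjustment is 21 ≥ 6, so +5): 21 + 5 = 26.
§6 applies: 26 + 3 = 29.
Level 29 exceeds the maximum of 17; capped at 17.
Final offense level: 17.
Criminal history: 0 prior points → Category 1 (0-4).
Level 17 falls in the 17 band.
Grid: Level 17 × Category 1 = 990-1200 days.

990-1200 days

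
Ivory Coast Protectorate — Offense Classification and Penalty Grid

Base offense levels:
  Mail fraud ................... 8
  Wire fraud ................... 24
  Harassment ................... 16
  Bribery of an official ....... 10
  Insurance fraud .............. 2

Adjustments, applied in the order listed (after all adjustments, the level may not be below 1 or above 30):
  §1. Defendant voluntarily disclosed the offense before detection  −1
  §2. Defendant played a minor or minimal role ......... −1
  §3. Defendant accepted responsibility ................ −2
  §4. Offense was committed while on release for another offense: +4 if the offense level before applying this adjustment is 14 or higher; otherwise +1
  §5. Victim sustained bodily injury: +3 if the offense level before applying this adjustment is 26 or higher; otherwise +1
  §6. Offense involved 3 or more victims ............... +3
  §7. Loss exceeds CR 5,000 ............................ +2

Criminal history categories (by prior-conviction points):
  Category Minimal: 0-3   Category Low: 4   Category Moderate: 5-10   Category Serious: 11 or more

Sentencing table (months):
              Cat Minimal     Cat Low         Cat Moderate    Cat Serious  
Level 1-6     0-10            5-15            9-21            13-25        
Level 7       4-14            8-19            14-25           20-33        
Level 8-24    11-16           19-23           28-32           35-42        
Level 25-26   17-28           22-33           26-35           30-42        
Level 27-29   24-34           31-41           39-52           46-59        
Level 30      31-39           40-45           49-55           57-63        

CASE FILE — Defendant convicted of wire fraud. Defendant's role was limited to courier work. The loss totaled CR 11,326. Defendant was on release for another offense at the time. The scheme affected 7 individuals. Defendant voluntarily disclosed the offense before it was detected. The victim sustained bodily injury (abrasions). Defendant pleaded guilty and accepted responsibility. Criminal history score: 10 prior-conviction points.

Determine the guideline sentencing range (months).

49-55 months

Base offense level for wire fraud: 24.
§1 applies: 24 − 1 = 23.
§2 applies: 23 − 1 = 22.
§3 applies: 22 − 2 = 20.
§4 applies (level before this adjustment is 20 ≥ 14, so +4): 20 + 4 = 24.
§5 applies (level before this adjustment is 24 < 26, so +1): 24 + 1 = 25.
§6 applies: 25 + 3 = 28.
§7 applies: 28 + 2 = 30.
Final offense level: 30.
Criminal history: 10 prior points → Category Moderate (5-10).
Level 30 falls in the 30 band.
Grid: Level 30 × Category Moderate = 49-55 months.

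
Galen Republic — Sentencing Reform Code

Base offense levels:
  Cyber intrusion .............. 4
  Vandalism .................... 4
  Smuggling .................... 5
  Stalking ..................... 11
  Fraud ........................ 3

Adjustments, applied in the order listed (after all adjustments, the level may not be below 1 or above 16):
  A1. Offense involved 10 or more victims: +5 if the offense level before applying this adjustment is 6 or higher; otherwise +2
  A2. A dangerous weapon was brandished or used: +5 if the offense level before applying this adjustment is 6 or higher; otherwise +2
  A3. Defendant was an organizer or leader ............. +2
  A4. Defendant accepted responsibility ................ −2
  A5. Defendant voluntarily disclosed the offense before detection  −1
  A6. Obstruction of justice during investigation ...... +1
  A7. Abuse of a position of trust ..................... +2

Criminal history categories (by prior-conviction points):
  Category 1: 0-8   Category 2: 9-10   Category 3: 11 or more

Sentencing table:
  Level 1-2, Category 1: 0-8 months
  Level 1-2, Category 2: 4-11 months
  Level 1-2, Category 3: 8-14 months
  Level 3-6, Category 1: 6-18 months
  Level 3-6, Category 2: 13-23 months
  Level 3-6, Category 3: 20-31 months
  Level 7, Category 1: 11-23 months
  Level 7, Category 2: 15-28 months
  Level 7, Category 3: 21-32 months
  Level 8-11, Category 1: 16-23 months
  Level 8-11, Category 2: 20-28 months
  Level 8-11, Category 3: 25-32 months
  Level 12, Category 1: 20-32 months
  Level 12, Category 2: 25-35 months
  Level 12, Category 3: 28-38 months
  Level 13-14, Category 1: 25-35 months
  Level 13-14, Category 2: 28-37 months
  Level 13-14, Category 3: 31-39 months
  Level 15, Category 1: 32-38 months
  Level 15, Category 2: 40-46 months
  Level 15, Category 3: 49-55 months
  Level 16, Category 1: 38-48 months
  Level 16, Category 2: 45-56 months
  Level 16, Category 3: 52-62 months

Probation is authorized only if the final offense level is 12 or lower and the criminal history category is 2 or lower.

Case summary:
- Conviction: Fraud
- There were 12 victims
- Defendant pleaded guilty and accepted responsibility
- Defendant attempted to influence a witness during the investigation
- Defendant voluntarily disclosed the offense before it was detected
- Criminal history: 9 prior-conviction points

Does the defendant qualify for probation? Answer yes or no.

Base offense level for fraud: 3.
A1 applies (level before this adjustment is 3 < 6, so +2): 3 + 2 = 5.
A3 does not apply.
A4 applies: 5 − 2 = 3.
A5 applies: 3 − 1 = 2.
A6 applies: 2 + 1 = 3.
A7 does not apply.
Final offense level: 3.
Criminal history: 9 prior points → Category 2 (9-10).
Level 3 falls in the 3-6 band.
Grid: Level 3-6 × Category 2 = 13-23 months.
Probation check: level 3 ≤ 12 and category 2 ≤ 2 → eligible.

Yes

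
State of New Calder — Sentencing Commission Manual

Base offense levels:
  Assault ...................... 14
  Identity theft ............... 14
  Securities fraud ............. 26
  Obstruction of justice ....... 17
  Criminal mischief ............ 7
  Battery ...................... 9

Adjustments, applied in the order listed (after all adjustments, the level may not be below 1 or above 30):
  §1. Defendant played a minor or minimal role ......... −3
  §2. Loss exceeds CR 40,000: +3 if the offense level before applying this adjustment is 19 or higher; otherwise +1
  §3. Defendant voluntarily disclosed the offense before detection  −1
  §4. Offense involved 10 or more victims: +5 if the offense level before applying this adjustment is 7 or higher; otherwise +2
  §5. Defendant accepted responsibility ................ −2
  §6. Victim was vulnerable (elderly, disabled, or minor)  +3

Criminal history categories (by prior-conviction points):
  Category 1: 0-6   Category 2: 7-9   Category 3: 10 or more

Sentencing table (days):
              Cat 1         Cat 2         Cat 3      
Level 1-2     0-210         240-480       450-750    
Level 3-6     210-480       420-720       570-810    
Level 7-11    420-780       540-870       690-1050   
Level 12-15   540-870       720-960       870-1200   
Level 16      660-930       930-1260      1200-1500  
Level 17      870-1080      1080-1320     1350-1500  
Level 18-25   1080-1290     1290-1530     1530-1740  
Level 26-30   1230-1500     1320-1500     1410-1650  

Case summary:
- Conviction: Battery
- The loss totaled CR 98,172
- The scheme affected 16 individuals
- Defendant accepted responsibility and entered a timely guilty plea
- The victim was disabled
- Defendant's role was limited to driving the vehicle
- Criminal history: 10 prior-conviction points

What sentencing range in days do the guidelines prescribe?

870-1200 days

Base offense level for battery: 9.
§1 applies: 9 − 3 = 6.
§2 applies (level before this adjustment is 6 < 19, so +1): 6 + 1 = 7.
§4 applies (level before this adjustment is 7 ≥ 7, so +5): 7 + 5 = 12.
§5 applies: 12 − 2 = 10.
§6 applies: 10 + 3 = 13.
Final offense level: 13.
Criminal history: 10 prior points → Category 3 (10+).
Level 13 falls in the 12-15 band.
Grid: Level 12-15 × Category 3 = 870-1200 days.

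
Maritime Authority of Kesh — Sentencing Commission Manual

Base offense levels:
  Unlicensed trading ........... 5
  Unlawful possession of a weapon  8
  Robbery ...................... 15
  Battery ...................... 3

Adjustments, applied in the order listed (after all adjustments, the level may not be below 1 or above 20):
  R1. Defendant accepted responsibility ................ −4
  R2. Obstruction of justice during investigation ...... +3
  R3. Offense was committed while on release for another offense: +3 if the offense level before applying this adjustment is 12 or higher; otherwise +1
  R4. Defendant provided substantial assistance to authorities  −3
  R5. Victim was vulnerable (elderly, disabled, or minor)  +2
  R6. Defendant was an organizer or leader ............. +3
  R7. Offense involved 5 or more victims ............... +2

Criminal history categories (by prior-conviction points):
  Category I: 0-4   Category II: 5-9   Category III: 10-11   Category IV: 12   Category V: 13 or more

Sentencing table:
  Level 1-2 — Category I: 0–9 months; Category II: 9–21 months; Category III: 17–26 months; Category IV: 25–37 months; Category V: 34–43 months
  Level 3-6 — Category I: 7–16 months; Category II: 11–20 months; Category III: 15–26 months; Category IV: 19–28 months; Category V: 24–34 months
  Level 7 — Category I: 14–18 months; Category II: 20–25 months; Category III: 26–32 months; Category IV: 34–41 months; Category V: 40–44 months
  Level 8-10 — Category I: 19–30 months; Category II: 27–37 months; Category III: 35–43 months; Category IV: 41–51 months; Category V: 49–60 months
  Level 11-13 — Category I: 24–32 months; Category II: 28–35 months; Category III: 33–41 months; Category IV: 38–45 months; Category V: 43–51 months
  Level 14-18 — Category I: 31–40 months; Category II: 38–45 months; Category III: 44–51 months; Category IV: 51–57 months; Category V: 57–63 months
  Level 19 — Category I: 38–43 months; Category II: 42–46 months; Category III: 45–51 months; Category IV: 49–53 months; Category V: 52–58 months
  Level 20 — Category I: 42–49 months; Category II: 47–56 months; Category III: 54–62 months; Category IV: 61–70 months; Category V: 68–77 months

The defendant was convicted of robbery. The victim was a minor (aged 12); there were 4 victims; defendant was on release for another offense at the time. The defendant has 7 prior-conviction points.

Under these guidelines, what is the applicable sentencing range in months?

Base offense level for robbery: 15.
R3 applies (level before this adjustment is 15 ≥ 12, so +3): 15 + 3 = 18.
R5 applies: 18 + 2 = 20.
R6 does not apply.
R7 does not apply.
Final offense level: 20.
Criminal history: 7 prior points → Category II (5-9).
Level 20 falls in the 20 band.
Grid: Level 20 × Category II = 47-56 months.

47-56 months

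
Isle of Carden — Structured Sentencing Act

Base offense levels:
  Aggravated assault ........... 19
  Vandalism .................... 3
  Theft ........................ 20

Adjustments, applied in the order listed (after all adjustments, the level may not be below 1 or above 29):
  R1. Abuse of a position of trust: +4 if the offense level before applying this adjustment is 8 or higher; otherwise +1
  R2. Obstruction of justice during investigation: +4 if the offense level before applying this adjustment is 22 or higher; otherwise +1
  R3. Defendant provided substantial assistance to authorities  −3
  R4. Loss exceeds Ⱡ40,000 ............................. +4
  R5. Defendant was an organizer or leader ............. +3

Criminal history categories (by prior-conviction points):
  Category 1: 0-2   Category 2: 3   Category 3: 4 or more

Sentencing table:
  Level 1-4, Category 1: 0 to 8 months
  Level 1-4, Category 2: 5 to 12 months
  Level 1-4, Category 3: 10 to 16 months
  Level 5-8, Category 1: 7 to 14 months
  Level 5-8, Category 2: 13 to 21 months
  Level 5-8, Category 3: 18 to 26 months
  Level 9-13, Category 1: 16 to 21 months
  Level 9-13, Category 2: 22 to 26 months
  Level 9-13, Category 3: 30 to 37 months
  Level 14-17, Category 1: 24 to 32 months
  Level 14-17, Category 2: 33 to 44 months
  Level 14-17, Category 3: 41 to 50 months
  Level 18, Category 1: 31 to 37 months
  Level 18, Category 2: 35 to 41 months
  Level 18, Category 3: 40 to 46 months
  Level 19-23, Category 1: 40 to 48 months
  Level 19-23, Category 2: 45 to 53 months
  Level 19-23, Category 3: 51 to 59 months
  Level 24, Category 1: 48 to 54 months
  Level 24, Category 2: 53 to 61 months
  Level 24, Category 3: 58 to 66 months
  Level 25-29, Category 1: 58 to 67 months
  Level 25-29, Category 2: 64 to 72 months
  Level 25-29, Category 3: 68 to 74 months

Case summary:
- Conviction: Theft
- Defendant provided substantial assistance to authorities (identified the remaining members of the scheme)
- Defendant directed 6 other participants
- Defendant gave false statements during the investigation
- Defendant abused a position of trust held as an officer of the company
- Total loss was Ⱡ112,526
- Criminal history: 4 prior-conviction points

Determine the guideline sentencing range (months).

68-74 months

Base offense level for theft: 20.
R1 applies (level before this adjustment is 20 ≥ 8, so +4): 20 + 4 = 24.
R2 applies (level before this adjustment is 24 ≥ 22, so +4): 24 + 4 = 28.
R3 applies: 28 − 3 = 25.
R4 applies: 25 + 4 = 29.
R5 applies: 29 + 3 = 32.
Level 32 exceeds the maximum of 29; capped at 29.
Final offense level: 29.
Criminal history: 4 prior points → Category 3 (4+).
Level 29 falls in the 25-29 band.
Grid: Level 25-29 × Category 3 = 68-74 months.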